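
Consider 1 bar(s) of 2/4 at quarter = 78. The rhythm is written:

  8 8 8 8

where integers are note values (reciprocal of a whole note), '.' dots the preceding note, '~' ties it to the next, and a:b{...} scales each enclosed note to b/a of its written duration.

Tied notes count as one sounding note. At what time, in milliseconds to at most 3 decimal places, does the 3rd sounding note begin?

1. 0.0ms @ 0 + 384.615ms (1/2)
2. 384.615ms @ 1/2 + 384.615ms (1/2)
3. 769.231ms @ 1 + 384.615ms (1/2)
4. 1153.846ms @ 3/2 + 384.615ms (1/2)

note 3 onset = 1b = 769.231ms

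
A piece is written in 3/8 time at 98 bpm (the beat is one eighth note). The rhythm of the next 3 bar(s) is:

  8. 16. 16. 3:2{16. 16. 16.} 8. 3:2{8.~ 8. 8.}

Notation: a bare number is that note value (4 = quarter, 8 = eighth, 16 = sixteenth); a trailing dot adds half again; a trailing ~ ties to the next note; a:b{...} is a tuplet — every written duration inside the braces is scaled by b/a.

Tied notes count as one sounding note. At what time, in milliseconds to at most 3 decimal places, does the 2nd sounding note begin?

note 2 onset = 3/2b = 918.367ms

1. 0.0ms @ 0 + 918.367ms (3/2)
2. 918.367ms @ 3/2 + 459.184ms (3/4)
3. 1377.551ms @ 9/4 + 459.184ms (3/4)
4. 1836.735ms @ 3 + 306.122ms (1/2)
5. 2142.857ms @ 7/2 + 306.122ms (1/2)
6. 2448.98ms @ 4 + 306.122ms (1/2)
7. 2755.102ms @ 9/2 + 918.367ms (3/2)
8. 3673.469ms @ 6 + 1224.49ms (2)
9. 4897.959ms @ 8 + 612.245ms (1)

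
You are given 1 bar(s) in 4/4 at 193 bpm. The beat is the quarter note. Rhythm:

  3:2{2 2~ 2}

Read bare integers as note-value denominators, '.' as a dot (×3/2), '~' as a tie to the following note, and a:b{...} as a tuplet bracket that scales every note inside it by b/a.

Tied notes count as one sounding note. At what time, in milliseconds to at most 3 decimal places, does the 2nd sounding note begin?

note 2 onset = 4/3b = 414.508ms

1. 0.0ms @ 0 + 414.508ms (4/3)
2. 414.508ms @ 4/3 + 829.016ms (8/3)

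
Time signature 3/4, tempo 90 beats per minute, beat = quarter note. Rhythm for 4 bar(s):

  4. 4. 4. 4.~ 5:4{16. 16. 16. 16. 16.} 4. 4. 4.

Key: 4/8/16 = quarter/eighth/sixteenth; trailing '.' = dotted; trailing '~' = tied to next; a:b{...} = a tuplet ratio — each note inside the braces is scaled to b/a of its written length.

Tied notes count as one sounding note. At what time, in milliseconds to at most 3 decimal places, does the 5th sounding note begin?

1. 0.0ms @ 0 + 1000.0ms (3/2)
2. 1000.0ms @ 3/2 + 1000.0ms (3/2)
3. 2000.0ms @ 3 + 1000.0ms (3/2)
4. 3000.0ms @ 9/2 + 1200.0ms (9/5)
5. 4200.0ms @ 63/10 + 200.0ms (3/10)
6. 4400.0ms @ 33/5 + 200.0ms (3/10)
7. 4600.0ms @ 69/10 + 200.0ms (3/10)
8. 4800.0ms @ 36/5 + 200.0ms (3/10)
9. 5000.0ms @ 15/2 + 1000.0ms (3/2)
10. 6000.0ms @ 9 + 1000.0ms (3/2)
11. 7000.0ms @ 21/2 + 1000.0ms (3/2)

note 5 onset = 63/10b = 4200.0ms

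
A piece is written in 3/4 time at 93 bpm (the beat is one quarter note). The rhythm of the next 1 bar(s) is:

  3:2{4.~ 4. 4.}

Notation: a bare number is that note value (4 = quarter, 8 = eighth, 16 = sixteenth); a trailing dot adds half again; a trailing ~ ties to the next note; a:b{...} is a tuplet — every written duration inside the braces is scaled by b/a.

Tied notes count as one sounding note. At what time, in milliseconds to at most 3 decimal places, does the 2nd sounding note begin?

note 2 onset = 2b = 1290.323ms

1. 0.0ms @ 0 + 1290.323ms (2)
2. 1290.323ms @ 2 + 645.161ms (1)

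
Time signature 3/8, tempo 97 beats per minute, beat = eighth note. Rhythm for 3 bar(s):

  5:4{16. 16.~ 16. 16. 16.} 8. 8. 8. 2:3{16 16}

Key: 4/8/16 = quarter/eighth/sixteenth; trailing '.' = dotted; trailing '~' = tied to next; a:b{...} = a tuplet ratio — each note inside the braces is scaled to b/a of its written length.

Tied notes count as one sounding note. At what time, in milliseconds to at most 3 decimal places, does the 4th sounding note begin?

note 4 onset = 12/5b = 1484.536ms

1. 0.0ms @ 0 + 371.134ms (3/5)
2. 371.134ms @ 3/5 + 742.268ms (6/5)
3. 1113.402ms @ 9/5 + 371.134ms (3/5)
4. 1484.536ms @ 12/5 + 371.134ms (3/5)
5. 1855.67ms @ 3 + 927.835ms (3/2)
6. 2783.505ms @ 9/2 + 927.835ms (3/2)
7. 3711.34ms @ 6 + 927.835ms (3/2)
8. 4639.175ms @ 15/2 + 463.918ms (3/4)
9. 5103.093ms @ 33/4 + 463.918ms (3/4)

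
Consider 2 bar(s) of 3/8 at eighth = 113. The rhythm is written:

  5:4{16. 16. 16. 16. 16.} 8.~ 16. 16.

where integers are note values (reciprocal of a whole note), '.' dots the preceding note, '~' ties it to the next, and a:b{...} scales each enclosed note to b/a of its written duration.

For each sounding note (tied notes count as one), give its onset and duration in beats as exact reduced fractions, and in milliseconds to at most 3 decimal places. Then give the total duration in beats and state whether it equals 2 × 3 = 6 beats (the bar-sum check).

1) 0.0ms=0b +318.584ms=3/5b
2) 318.584ms=3/5b +318.584ms=3/5b
3) 637.168ms=6/5b +318.584ms=3/5b
4) 955.752ms=9/5b +318.584ms=3/5b
5) 1274.336ms=12/5b +318.584ms=3/5b
6) 1592.92ms=3b +1194.69ms=9/4b
7) 2787.611ms=21/4b +398.23ms=3/4b
Σ=6b of 6 (113bpm 3/8) — PASS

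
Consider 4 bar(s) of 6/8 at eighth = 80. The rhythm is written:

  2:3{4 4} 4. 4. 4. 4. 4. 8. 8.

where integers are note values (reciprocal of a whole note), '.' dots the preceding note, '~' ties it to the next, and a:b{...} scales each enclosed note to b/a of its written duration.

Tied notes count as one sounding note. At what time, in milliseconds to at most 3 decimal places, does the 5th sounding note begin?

1. 0.0ms @ 0 + 2250.0ms (3)
2. 2250.0ms @ 3 + 2250.0ms (3)
3. 4500.0ms @ 6 + 2250.0ms (3)
4. 6750.0ms @ 9 + 2250.0ms (3)
5. 9000.0ms @ 12 + 2250.0ms (3)
6. 11250.0ms @ 15 + 2250.0ms (3)
7. 13500.0ms @ 18 + 2250.0ms (3)
8. 15750.0ms @ 21 + 1125.0ms (3/2)
9. 16875.0ms @ 45/2 + 1125.0ms (3/2)

note 5 onset = 12b = 9000.0ms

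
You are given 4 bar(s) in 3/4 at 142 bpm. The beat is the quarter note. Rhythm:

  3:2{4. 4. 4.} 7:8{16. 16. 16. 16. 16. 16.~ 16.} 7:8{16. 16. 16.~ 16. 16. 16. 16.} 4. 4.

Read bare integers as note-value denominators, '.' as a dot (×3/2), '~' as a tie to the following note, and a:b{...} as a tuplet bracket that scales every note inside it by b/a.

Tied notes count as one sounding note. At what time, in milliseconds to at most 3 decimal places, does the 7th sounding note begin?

note 7 onset = 30/7b = 1810.865ms

1. 0.0ms @ 0 + 422.535ms (1)
2. 422.535ms @ 1 + 422.535ms (1)
3. 845.07ms @ 2 + 422.535ms (1)
4. 1267.606ms @ 3 + 181.087ms (3/7)
5. 1448.692ms @ 24/7 + 181.087ms (3/7)
6. 1629.779ms @ 27/7 + 181.087ms (3/7)
7. 1810.865ms @ 30/7 + 181.087ms (3/7)
8. 1991.952ms @ 33/7 + 181.087ms (3/7)
9. 2173.038ms @ 36/7 + 362.173ms (6/7)
10. 2535.211ms @ 6 + 181.087ms (3/7)
11. 2716.298ms @ 45/7 + 181.087ms (3/7)
12. 2897.384ms @ 48/7 + 362.173ms (6/7)
13. 3259.557ms @ 54/7 + 181.087ms (3/7)
14. 3440.644ms @ 57/7 + 181.087ms (3/7)
15. 3621.73ms @ 60/7 + 181.087ms (3/7)
16. 3802.817ms @ 9 + 633.803ms (3/2)
17. 4436.62ms @ 21/2 + 633.803ms (3/2)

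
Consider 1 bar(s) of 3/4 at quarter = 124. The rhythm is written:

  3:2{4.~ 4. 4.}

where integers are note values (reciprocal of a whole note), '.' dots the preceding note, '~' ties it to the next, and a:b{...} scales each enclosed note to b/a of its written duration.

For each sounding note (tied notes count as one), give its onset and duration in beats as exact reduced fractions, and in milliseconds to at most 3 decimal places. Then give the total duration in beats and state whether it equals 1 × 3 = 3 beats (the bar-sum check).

1) 0.0ms=0b +967.742ms=2b
2) 967.742ms=2b +483.871ms=1b
Σ=3b of 3 (124bpm 3/4) — PASS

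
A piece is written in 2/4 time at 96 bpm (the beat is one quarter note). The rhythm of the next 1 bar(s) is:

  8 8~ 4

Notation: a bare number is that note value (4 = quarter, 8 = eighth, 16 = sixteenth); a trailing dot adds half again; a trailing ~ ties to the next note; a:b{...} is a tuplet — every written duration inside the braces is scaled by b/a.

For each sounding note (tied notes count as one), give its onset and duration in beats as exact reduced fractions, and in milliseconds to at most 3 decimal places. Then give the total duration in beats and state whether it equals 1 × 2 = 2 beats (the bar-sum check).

1) 0.0ms=0b +312.5ms=1/2b
2) 312.5ms=1/2b +937.5ms=3/2b
Σ=2b of 2 (96bpm 2/4) — PASS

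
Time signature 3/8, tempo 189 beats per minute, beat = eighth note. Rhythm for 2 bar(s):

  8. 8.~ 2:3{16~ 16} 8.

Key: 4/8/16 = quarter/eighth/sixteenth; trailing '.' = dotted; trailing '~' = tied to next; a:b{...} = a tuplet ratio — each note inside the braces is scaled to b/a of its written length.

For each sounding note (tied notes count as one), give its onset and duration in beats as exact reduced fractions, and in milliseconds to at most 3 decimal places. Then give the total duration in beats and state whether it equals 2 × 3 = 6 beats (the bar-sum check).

1) 0.0ms=0b +476.19ms=3/2b
2) 476.19ms=3/2b +952.381ms=3b
3) 1428.571ms=9/2b +476.19ms=3/2b
Σ=6b of 6 (189bpm 3/8) — PASS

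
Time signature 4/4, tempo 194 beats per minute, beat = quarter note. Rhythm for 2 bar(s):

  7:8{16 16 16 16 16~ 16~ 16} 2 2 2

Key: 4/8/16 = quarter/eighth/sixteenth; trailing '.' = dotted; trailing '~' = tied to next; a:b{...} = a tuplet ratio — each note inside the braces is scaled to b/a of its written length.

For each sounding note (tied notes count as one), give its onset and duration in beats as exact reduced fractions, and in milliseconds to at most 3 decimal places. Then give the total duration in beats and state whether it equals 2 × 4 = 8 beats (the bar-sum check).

1) 0.0ms=0b +88.365ms=2/7b
2) 88.365ms=2/7b +88.365ms=2/7b
3) 176.73ms=4/7b +88.365ms=2/7b
4) 265.096ms=6/7b +88.365ms=2/7b
5) 353.461ms=8/7b +265.096ms=6/7b
6) 618.557ms=2b +618.557ms=2b
7) 1237.113ms=4b +618.557ms=2b
8) 1855.67ms=6b +618.557ms=2b
Σ=8b of 8 (194bpm 4/4) — PASS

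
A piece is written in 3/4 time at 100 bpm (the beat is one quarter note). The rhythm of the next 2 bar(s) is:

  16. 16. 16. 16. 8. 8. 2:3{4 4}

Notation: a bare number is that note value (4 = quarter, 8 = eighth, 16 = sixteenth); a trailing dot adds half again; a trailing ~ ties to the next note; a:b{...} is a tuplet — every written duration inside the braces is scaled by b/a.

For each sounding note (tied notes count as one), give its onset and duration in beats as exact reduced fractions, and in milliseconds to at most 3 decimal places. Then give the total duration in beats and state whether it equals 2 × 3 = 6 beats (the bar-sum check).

1) 0.0ms=0b +225.0ms=3/8b
2) 225.0ms=3/8b +225.0ms=3/8b
3) 450.0ms=3/4b +225.0ms=3/8b
4) 675.0ms=9/8b +225.0ms=3/8b
5) 900.0ms=3/2b +450.0ms=3/4b
6) 1350.0ms=9/4b +450.0ms=3/4b
7) 1800.0ms=3b +900.0ms=3/2b
8) 2700.0ms=9/2b +900.0ms=3/2b
Σ=6b of 6 (100bpm 3/4) — PASS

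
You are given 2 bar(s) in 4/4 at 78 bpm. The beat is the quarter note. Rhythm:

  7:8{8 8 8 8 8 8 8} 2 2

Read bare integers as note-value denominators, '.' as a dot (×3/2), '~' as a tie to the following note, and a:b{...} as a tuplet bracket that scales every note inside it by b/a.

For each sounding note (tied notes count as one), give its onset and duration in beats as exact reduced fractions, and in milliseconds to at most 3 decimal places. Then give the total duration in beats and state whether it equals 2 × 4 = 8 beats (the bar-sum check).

1) 0.0ms=0b +439.56ms=4/7b
2) 439.56ms=4/7b +439.56ms=4/7b
3) 879.121ms=8/7b +439.56ms=4/7b
4) 1318.681ms=12/7b +439.56ms=4/7b
5) 1758.242ms=16/7b +439.56ms=4/7b
6) 2197.802ms=20/7b +439.56ms=4/7b
7) 2637.363ms=24/7b +439.56ms=4/7b
8) 3076.923ms=4b +1538.462ms=2b
9) 4615.385ms=6b +1538.462ms=2b
Σ=8b of 8 (78bpm 4/4) — PASS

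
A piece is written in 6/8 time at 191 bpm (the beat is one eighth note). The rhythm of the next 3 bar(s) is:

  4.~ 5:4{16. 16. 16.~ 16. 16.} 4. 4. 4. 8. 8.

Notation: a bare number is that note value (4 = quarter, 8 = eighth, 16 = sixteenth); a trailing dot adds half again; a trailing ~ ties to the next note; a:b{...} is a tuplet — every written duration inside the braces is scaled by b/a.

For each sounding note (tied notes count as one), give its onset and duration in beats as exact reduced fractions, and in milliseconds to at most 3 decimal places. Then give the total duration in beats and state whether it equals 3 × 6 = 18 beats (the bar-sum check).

1) 0.0ms=0b +1130.89ms=18/5b
2) 1130.89ms=18/5b +188.482ms=3/5b
3) 1319.372ms=21/5b +376.963ms=6/5b
4) 1696.335ms=27/5b +188.482ms=3/5b
5) 1884.817ms=6b +942.408ms=3b
6) 2827.225ms=9b +942.408ms=3b
7) 3769.634ms=12b +942.408ms=3b
8) 4712.042ms=15b +471.204ms=3/2b
9) 5183.246ms=33/2b +471.204ms=3/2b
Σ=18b of 18 (191bpm 6/8) — PASS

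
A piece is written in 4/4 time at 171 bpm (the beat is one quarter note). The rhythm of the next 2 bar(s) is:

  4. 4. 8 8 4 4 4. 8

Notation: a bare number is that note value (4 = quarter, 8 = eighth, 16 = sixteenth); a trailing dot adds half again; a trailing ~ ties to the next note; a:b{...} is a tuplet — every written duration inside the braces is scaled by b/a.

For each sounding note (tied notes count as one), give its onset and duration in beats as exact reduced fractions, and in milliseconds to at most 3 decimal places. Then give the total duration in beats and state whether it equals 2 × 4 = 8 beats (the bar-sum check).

1) 0.0ms=0b +526.316ms=3/2b
2) 526.316ms=3/2b +526.316ms=3/2b
3) 1052.632ms=3b +175.439ms=1/2b
4) 1228.07ms=7/2b +175.439ms=1/2b
5) 1403.509ms=4b +350.877ms=1b
6) 1754.386ms=5b +350.877ms=1b
7) 2105.263ms=6b +526.316ms=3/2b
8) 2631.579ms=15/2b +175.439ms=1/2b
Σ=8b of 8 (171bpm 4/4) — PASS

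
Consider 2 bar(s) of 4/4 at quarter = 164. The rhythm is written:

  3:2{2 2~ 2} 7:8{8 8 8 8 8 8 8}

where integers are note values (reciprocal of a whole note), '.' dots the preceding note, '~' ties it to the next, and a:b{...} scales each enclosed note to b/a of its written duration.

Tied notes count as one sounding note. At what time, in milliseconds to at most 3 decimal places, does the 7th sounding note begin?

note 7 onset = 44/7b = 2299.652ms

1. 0.0ms @ 0 + 487.805ms (4/3)
2. 487.805ms @ 4/3 + 975.61ms (8/3)
3. 1463.415ms @ 4 + 209.059ms (4/7)
4. 1672.474ms @ 32/7 + 209.059ms (4/7)
5. 1881.533ms @ 36/7 + 209.059ms (4/7)
6. 2090.592ms @ 40/7 + 209.059ms (4/7)
7. 2299.652ms @ 44/7 + 209.059ms (4/7)
8. 2508.711ms @ 48/7 + 209.059ms (4/7)
9. 2717.77ms @ 52/7 + 209.059ms (4/7)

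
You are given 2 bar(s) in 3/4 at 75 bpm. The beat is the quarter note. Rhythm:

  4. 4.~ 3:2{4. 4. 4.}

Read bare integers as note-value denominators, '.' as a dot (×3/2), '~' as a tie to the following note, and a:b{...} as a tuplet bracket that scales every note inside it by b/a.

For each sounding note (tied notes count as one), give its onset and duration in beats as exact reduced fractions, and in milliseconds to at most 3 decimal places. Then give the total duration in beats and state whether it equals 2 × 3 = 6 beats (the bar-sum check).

1) 0.0ms=0b +1200.0ms=3/2b
2) 1200.0ms=3/2b +2000.0ms=5/2b
3) 3200.0ms=4b +800.0ms=1b
4) 4000.0ms=5b +800.0ms=1b
Σ=6b of 6 (75bpm 3/4) — PASS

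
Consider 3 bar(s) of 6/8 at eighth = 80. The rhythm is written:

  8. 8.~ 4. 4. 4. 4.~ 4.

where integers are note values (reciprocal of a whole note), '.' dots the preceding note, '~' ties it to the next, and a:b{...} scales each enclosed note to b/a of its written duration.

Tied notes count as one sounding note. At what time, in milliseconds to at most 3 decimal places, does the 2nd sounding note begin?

1. 0.0ms @ 0 + 1125.0ms (3/2)
2. 1125.0ms @ 3/2 + 3375.0ms (9/2)
3. 4500.0ms @ 6 + 2250.0ms (3)
4. 6750.0ms @ 9 + 2250.0ms (3)
5. 9000.0ms @ 12 + 4500.0ms (6)

note 2 onset = 3/2b = 1125.0ms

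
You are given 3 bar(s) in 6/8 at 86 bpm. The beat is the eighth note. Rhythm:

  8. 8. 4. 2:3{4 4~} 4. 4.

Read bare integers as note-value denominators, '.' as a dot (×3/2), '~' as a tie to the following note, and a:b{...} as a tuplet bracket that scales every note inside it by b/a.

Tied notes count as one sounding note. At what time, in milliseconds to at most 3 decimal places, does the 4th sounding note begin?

1. 0.0ms @ 0 + 1046.512ms (3/2)
2. 1046.512ms @ 3/2 + 1046.512ms (3/2)
3. 2093.023ms @ 3 + 2093.023ms (3)
4. 4186.047ms @ 6 + 2093.023ms (3)
5. 6279.07ms @ 9 + 4186.047ms (6)
6. 10465.116ms @ 15 + 2093.023ms (3)

note 4 onset = 6b = 4186.047ms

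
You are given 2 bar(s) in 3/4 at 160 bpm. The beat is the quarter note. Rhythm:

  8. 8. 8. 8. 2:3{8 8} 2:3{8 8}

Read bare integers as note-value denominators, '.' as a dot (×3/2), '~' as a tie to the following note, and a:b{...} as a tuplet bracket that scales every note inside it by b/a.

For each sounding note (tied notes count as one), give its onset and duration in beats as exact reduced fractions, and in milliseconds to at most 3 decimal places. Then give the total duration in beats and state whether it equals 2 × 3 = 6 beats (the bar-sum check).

1) 0.0ms=0b +281.25ms=3/4b
2) 281.25ms=3/4b +281.25ms=3/4b
3) 562.5ms=3/2b +281.25ms=3/4b
4) 843.75ms=9/4b +281.25ms=3/4b
5) 1125.0ms=3b +281.25ms=3/4b
6) 1406.25ms=15/4b +281.25ms=3/4b
7) 1687.5ms=9/2b +281.25ms=3/4b
8) 1968.75ms=21/4b +281.25ms=3/4b
Σ=6b of 6 (160bpm 3/4) — PASS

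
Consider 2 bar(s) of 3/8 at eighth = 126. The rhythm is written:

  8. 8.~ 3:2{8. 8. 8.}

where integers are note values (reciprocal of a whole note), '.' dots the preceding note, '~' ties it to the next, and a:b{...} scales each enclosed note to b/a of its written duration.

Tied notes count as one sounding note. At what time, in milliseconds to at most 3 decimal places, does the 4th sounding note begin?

1. 0.0ms @ 0 + 714.286ms (3/2)
2. 714.286ms @ 3/2 + 1190.476ms (5/2)
3. 1904.762ms @ 4 + 476.19ms (1)
4. 2380.952ms @ 5 + 476.19ms (1)

note 4 onset = 5b = 2380.952ms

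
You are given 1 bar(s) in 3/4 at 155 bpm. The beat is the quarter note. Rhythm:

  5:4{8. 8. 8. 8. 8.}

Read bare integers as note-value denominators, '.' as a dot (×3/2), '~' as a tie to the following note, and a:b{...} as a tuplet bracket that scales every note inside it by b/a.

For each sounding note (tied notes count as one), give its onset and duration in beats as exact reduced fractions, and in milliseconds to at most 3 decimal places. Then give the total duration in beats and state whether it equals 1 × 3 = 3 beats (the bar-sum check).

1) 0.0ms=0b +232.258ms=3/5b
2) 232.258ms=3/5b +232.258ms=3/5b
3) 464.516ms=6/5b +232.258ms=3/5b
4) 696.774ms=9/5b +232.258ms=3/5b
5) 929.032ms=12/5b +232.258ms=3/5b
Σ=3b of 3 (155bpm 3/4) — PASS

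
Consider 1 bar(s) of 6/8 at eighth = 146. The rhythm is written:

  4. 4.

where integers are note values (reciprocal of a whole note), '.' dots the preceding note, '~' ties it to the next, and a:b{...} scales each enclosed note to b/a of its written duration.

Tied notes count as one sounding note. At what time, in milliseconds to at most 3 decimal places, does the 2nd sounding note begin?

1. 0.0ms @ 0 + 1232.877ms (3)
2. 1232.877ms @ 3 + 1232.877ms (3)

note 2 onset = 3b = 1232.877ms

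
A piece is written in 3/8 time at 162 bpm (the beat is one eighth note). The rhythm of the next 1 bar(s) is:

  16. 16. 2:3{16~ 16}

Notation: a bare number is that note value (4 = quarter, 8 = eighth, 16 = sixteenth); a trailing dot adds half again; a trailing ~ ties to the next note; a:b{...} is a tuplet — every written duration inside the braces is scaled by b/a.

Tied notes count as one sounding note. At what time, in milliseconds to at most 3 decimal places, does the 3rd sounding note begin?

note 3 onset = 3/2b = 555.556ms

1. 0.0ms @ 0 + 277.778ms (3/4)
2. 277.778ms @ 3/4 + 277.778ms (3/4)
3. 555.556ms @ 3/2 + 555.556ms (3/2)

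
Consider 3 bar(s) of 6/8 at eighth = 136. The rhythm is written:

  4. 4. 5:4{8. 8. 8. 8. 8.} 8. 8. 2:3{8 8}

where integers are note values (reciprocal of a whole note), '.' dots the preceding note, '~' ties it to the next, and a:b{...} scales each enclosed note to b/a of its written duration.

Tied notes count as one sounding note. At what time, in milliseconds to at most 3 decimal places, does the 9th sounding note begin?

note 9 onset = 27/2b = 5955.882ms

1. 0.0ms @ 0 + 1323.529ms (3)
2. 1323.529ms @ 3 + 1323.529ms (3)
3. 2647.059ms @ 6 + 529.412ms (6/5)
4. 3176.471ms @ 36/5 + 529.412ms (6/5)
5. 3705.882ms @ 42/5 + 529.412ms (6/5)
6. 4235.294ms @ 48/5 + 529.412ms (6/5)
7. 4764.706ms @ 54/5 + 529.412ms (6/5)
8. 5294.118ms @ 12 + 661.765ms (3/2)
9. 5955.882ms @ 27/2 + 661.765ms (3/2)
10. 6617.647ms @ 15 + 661.765ms (3/2)
11. 7279.412ms @ 33/2 + 661.765ms (3/2)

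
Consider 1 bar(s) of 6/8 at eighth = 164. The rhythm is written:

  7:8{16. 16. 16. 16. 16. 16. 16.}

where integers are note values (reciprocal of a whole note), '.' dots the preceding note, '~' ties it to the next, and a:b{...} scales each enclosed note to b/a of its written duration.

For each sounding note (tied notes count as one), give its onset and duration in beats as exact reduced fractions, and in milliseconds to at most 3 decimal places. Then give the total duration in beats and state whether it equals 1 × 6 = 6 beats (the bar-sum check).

1) 0.0ms=0b +313.589ms=6/7b
2) 313.589ms=6/7b +313.589ms=6/7b
3) 627.178ms=12/7b +313.589ms=6/7b
4) 940.767ms=18/7b +313.589ms=6/7b
5) 1254.355ms=24/7b +313.589ms=6/7b
6) 1567.944ms=30/7b +313.589ms=6/7b
7) 1881.533ms=36/7b +313.589ms=6/7b
Σ=6b of 6 (164bpm 6/8) — PASS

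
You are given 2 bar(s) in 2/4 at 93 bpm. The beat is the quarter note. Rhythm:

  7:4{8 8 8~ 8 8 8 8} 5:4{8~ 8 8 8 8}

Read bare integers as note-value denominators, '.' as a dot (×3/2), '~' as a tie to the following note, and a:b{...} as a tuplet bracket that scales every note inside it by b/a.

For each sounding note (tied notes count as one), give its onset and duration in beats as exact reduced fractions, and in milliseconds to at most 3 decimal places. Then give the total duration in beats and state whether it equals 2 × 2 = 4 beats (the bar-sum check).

1) 0.0ms=0b +184.332ms=2/7b
2) 184.332ms=2/7b +184.332ms=2/7b
3) 368.664ms=4/7b +368.664ms=4/7b
4) 737.327ms=8/7b +184.332ms=2/7b
5) 921.659ms=10/7b +184.332ms=2/7b
6) 1105.991ms=12/7b +184.332ms=2/7b
7) 1290.323ms=2b +516.129ms=4/5b
8) 1806.452ms=14/5b +258.065ms=2/5b
9) 2064.516ms=16/5b +258.065ms=2/5b
10) 2322.581ms=18/5b +258.065ms=2/5b
Σ=4b of 4 (93bpm 2/4) — PASS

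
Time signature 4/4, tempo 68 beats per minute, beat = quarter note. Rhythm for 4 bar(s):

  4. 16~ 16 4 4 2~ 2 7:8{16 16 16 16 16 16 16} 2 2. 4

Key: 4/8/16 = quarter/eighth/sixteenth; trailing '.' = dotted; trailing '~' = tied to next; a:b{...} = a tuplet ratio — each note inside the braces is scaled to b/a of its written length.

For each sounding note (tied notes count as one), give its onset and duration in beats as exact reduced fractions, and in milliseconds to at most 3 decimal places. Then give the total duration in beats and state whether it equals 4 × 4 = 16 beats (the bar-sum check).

1) 0.0ms=0b +1323.529ms=3/2b
2) 1323.529ms=3/2b +441.176ms=1/2b
3) 1764.706ms=2b +882.353ms=1b
4) 2647.059ms=3b +882.353ms=1b
5) 3529.412ms=4b +3529.412ms=4b
6) 7058.824ms=8b +252.101ms=2/7b
7) 7310.924ms=58/7b +252.101ms=2/7b
8) 7563.025ms=60/7b +252.101ms=2/7b
9) 7815.126ms=62/7b +252.101ms=2/7b
10) 8067.227ms=64/7b +252.101ms=2/7b
11) 8319.328ms=66/7b +252.101ms=2/7b
12) 8571.429ms=68/7b +252.101ms=2/7b
13) 8823.529ms=10b +1764.706ms=2b
14) 10588.235ms=12b +2647.059ms=3b
15) 13235.294ms=15b +882.353ms=1b
Σ=16b of 16 (68bpm 4/4) — PASS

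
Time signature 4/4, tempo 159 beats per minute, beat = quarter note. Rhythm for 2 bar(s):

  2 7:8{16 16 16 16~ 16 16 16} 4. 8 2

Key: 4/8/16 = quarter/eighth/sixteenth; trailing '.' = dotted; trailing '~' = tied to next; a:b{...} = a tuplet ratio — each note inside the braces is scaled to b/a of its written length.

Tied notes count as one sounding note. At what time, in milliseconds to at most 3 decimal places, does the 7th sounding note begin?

note 7 onset = 26/7b = 1401.617ms

1. 0.0ms @ 0 + 754.717ms (2)
2. 754.717ms @ 2 + 107.817ms (2/7)
3. 862.534ms @ 16/7 + 107.817ms (2/7)
4. 970.35ms @ 18/7 + 107.817ms (2/7)
5. 1078.167ms @ 20/7 + 215.633ms (4/7)
6. 1293.801ms @ 24/7 + 107.817ms (2/7)
7. 1401.617ms @ 26/7 + 107.817ms (2/7)
8. 1509.434ms @ 4 + 566.038ms (3/2)
9. 2075.472ms @ 11/2 + 188.679ms (1/2)
10. 2264.151ms @ 6 + 754.717ms (2)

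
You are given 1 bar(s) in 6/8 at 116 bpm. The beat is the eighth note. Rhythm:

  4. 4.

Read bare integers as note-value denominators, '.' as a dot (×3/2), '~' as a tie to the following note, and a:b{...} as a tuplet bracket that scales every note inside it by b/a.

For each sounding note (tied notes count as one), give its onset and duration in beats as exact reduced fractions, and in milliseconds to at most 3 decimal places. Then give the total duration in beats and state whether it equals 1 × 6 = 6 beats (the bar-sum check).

1) 0.0ms=0b +1551.724ms=3b
2) 1551.724ms=3b +1551.724ms=3b
Σ=6b of 6 (116bpm 6/8) — PASS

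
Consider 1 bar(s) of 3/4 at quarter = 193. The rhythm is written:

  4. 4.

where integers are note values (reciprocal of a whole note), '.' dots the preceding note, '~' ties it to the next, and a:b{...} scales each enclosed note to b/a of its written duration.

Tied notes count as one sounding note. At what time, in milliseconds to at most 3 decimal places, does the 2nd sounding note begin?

note 2 onset = 3/2b = 466.321ms

1. 0.0ms @ 0 + 466.321ms (3/2)
2. 466.321ms @ 3/2 + 466.321ms (3/2)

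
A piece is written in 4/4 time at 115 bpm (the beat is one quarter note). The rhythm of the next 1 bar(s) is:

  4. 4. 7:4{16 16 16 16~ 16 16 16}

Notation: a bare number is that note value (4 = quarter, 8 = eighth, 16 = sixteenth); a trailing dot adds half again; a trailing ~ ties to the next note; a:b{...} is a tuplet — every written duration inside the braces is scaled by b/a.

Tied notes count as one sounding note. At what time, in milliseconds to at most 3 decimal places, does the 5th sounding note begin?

note 5 onset = 23/7b = 1714.286ms

1. 0.0ms @ 0 + 782.609ms (3/2)
2. 782.609ms @ 3/2 + 782.609ms (3/2)
3. 1565.217ms @ 3 + 74.534ms (1/7)
4. 1639.752ms @ 22/7 + 74.534ms (1/7)
5. 1714.286ms @ 23/7 + 74.534ms (1/7)
6. 1788.82ms @ 24/7 + 149.068ms (2/7)
7. 1937.888ms @ 26/7 + 74.534ms (1/7)
8. 2012.422ms @ 27/7 + 74.534ms (1/7)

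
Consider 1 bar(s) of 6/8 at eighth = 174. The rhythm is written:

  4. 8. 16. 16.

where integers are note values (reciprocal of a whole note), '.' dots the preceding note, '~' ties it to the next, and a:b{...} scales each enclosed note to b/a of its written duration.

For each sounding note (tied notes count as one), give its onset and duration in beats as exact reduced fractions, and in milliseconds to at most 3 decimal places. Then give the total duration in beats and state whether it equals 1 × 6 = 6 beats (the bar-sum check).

1) 0.0ms=0b +1034.483ms=3b
2) 1034.483ms=3b +517.241ms=3/2b
3) 1551.724ms=9/2b +258.621ms=3/4b
4) 1810.345ms=21/4b +258.621ms=3/4b
Σ=6b of 6 (174bpm 6/8) — PASS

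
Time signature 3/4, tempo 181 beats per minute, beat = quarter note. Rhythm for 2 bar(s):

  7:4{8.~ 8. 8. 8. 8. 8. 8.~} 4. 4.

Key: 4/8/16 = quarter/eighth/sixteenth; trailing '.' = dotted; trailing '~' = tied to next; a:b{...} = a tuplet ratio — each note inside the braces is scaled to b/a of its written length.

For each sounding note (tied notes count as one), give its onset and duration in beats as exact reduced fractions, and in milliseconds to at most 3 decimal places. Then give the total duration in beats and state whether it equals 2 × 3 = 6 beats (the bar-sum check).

1) 0.0ms=0b +284.136ms=6/7b
2) 284.136ms=6/7b +142.068ms=3/7b
3) 426.204ms=9/7b +142.068ms=3/7b
4) 568.272ms=12/7b +142.068ms=3/7b
5) 710.339ms=15/7b +142.068ms=3/7b
6) 852.407ms=18/7b +639.305ms=27/14b
7) 1491.713ms=9/2b +497.238ms=3/2b
Σ=6b of 6 (181bpm 3/4) — PASS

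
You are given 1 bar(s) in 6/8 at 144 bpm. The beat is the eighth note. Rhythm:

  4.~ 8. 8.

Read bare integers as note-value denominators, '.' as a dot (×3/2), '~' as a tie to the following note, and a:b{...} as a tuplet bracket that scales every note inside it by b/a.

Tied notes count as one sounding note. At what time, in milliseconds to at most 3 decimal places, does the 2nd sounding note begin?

note 2 onset = 9/2b = 1875.0ms

1. 0.0ms @ 0 + 1875.0ms (9/2)
2. 1875.0ms @ 9/2 + 625.0ms (3/2)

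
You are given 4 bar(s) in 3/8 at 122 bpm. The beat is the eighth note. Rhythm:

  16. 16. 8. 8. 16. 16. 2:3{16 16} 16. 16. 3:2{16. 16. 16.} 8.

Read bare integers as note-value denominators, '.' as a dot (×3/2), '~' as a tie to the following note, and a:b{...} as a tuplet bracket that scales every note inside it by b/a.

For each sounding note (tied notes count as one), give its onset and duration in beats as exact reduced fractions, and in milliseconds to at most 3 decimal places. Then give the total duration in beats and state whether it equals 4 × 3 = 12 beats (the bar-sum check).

1) 0.0ms=0b +368.852ms=3/4b
2) 368.852ms=3/4b +368.852ms=3/4b
3) 737.705ms=3/2b +737.705ms=3/2b
4) 1475.41ms=3b +737.705ms=3/2b
5) 2213.115ms=9/2b +368.852ms=3/4b
6) 2581.967ms=21/4b +368.852ms=3/4b
7) 2950.82ms=6b +368.852ms=3/4b
8) 3319.672ms=27/4b +368.852ms=3/4b
9) 3688.525ms=15/2b +368.852ms=3/4b
10) 4057.377ms=33/4b +368.852ms=3/4b
11) 4426.23ms=9b +245.902ms=1/2b
12) 4672.131ms=19/2b +245.902ms=1/2b
13) 4918.033ms=10b +245.902ms=1/2b
14) 5163.934ms=21/2b +737.705ms=3/2b
Σ=12b of 12 (122bpm 3/8) — PASS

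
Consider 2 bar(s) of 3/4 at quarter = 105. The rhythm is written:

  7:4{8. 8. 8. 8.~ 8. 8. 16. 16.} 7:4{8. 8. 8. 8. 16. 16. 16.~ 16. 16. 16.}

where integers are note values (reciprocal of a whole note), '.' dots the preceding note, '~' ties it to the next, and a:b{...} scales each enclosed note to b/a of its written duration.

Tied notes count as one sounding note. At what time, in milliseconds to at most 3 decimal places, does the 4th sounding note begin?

note 4 onset = 9/7b = 734.694ms

1. 0.0ms @ 0 + 244.898ms (3/7)
2. 244.898ms @ 3/7 + 244.898ms (3/7)
3. 489.796ms @ 6/7 + 244.898ms (3/7)
4. 734.694ms @ 9/7 + 489.796ms (6/7)
5. 1224.49ms @ 15/7 + 244.898ms (3/7)
6. 1469.388ms @ 18/7 + 122.449ms (3/14)
7. 1591.837ms @ 39/14 + 122.449ms (3/14)
8. 1714.286ms @ 3 + 244.898ms (3/7)
9. 1959.184ms @ 24/7 + 244.898ms (3/7)
10. 2204.082ms @ 27/7 + 244.898ms (3/7)
11. 2448.98ms @ 30/7 + 244.898ms (3/7)
12. 2693.878ms @ 33/7 + 122.449ms (3/14)
13. 2816.327ms @ 69/14 + 122.449ms (3/14)
14. 2938.776ms @ 36/7 + 244.898ms (3/7)
15. 3183.673ms @ 39/7 + 122.449ms (3/14)
16. 3306.122ms @ 81/14 + 122.449ms (3/14)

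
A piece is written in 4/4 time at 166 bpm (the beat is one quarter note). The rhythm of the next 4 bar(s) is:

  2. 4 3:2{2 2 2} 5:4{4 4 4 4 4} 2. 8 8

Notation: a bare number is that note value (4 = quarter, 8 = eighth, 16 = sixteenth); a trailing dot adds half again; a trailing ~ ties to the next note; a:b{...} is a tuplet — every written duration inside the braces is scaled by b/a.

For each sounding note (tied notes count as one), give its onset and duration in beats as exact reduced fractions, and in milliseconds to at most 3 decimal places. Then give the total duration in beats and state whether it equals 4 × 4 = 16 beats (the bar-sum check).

1) 0.0ms=0b +1084.337ms=3b
2) 1084.337ms=3b +361.446ms=1b
3) 1445.783ms=4b +481.928ms=4/3b
4) 1927.711ms=16/3b +481.928ms=4/3b
5) 2409.639ms=20/3b +481.928ms=4/3b
6) 2891.566ms=8b +289.157ms=4/5b
7) 3180.723ms=44/5b +289.157ms=4/5b
8) 3469.88ms=48/5b +289.157ms=4/5b
9) 3759.036ms=52/5b +289.157ms=4/5b
10) 4048.193ms=56/5b +289.157ms=4/5b
11) 4337.349ms=12b +1084.337ms=3b
12) 5421.687ms=15b +180.723ms=1/2b
13) 5602.41ms=31/2b +180.723ms=1/2b
Σ=16b of 16 (166bpm 4/4) — PASS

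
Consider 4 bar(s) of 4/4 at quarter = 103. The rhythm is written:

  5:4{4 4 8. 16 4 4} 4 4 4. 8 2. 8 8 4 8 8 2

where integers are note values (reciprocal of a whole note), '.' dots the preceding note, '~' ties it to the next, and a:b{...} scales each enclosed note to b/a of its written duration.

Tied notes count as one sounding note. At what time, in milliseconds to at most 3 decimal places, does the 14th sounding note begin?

1. 0.0ms @ 0 + 466.019ms (4/5)
2. 466.019ms @ 4/5 + 466.019ms (4/5)
3. 932.039ms @ 8/5 + 349.515ms (3/5)
4. 1281.553ms @ 11/5 + 116.505ms (1/5)
5. 1398.058ms @ 12/5 + 466.019ms (4/5)
6. 1864.078ms @ 16/5 + 466.019ms (4/5)
7. 2330.097ms @ 4 + 582.524ms (1)
8. 2912.621ms @ 5 + 582.524ms (1)
9. 3495.146ms @ 6 + 873.786ms (3/2)
10. 4368.932ms @ 15/2 + 291.262ms (1/2)
11. 4660.194ms @ 8 + 1747.573ms (3)
12. 6407.767ms @ 11 + 291.262ms (1/2)
13. 6699.029ms @ 23/2 + 291.262ms (1/2)
14. 6990.291ms @ 12 + 582.524ms (1)
15. 7572.816ms @ 13 + 291.262ms (1/2)
16. 7864.078ms @ 27/2 + 291.262ms (1/2)
17. 8155.34ms @ 14 + 1165.049ms (2)

note 14 onset = 12b = 6990.291ms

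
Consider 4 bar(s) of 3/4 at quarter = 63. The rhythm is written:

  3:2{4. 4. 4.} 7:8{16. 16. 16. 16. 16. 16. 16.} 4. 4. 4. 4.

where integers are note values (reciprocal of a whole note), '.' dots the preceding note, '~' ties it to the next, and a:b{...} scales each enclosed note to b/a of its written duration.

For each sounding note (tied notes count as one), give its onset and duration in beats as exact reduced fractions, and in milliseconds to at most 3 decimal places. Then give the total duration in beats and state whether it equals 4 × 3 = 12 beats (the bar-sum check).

1) 0.0ms=0b +952.381ms=1b
2) 952.381ms=1b +952.381ms=1b
3) 1904.762ms=2b +952.381ms=1b
4) 2857.143ms=3b +408.163ms=3/7b
5) 3265.306ms=24/7b +408.163ms=3/7b
6) 3673.469ms=27/7b +408.163ms=3/7b
7) 4081.633ms=30/7b +408.163ms=3/7b
8) 4489.796ms=33/7b +408.163ms=3/7b
9) 4897.959ms=36/7b +408.163ms=3/7b
10) 5306.122ms=39/7b +408.163ms=3/7b
11) 5714.286ms=6b +1428.571ms=3/2b
12) 7142.857ms=15/2b +1428.571ms=3/2b
13) 8571.429ms=9b +1428.571ms=3/2b
14) 10000.0ms=21/2b +1428.571ms=3/2b
Σ=12b of 12 (63bpm 3/4) — PASS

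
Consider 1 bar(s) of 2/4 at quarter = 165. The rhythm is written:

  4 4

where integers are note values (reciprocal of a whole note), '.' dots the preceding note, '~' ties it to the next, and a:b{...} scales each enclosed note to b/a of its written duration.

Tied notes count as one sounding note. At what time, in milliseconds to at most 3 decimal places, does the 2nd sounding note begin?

note 2 onset = 1b = 363.636ms

1. 0.0ms @ 0 + 363.636ms (1)
2. 363.636ms @ 1 + 363.636ms (1)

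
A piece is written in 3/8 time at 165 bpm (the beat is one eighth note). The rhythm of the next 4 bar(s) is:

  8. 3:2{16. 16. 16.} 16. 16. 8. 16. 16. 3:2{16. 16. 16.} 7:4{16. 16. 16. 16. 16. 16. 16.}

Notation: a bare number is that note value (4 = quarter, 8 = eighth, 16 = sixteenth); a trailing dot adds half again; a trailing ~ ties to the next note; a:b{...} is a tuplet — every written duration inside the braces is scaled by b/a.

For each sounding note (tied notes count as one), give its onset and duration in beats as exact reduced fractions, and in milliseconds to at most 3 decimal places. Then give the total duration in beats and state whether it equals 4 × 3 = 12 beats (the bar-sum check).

1) 0.0ms=0b +545.455ms=3/2b
2) 545.455ms=3/2b +181.818ms=1/2b
3) 727.273ms=2b +181.818ms=1/2b
4) 909.091ms=5/2b +181.818ms=1/2b
5) 1090.909ms=3b +272.727ms=3/4b
6) 1363.636ms=15/4b +272.727ms=3/4b
7) 1636.364ms=9/2b +545.455ms=3/2b
8) 2181.818ms=6b +272.727ms=3/4b
9) 2454.545ms=27/4b +272.727ms=3/4b
10) 2727.273ms=15/2b +181.818ms=1/2b
11) 2909.091ms=8b +181.818ms=1/2b
12) 3090.909ms=17/2b +181.818ms=1/2b
13) 3272.727ms=9b +155.844ms=3/7b
14) 3428.571ms=66/7b +155.844ms=3/7b
15) 3584.416ms=69/7b +155.844ms=3/7b
16) 3740.26ms=72/7b +155.844ms=3/7b
17) 3896.104ms=75/7b +155.844ms=3/7b
18) 4051.948ms=78/7b +155.844ms=3/7b
19) 4207.792ms=81/7b +155.844ms=3/7b
Σ=12b of 12 (165bpm 3/8) — PASS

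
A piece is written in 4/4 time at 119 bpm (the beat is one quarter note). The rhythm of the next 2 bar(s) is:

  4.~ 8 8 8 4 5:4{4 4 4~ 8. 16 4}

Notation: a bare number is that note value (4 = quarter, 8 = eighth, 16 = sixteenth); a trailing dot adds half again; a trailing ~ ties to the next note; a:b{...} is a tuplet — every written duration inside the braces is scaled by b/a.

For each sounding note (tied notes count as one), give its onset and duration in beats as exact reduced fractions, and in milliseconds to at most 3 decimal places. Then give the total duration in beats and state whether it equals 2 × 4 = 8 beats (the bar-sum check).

1) 0.0ms=0b +1008.403ms=2b
2) 1008.403ms=2b +252.101ms=1/2b
3) 1260.504ms=5/2b +252.101ms=1/2b
4) 1512.605ms=3b +504.202ms=1b
5) 2016.807ms=4b +403.361ms=4/5b
6) 2420.168ms=24/5b +403.361ms=4/5b
7) 2823.529ms=28/5b +705.882ms=7/5b
8) 3529.412ms=7b +100.84ms=1/5b
9) 3630.252ms=36/5b +403.361ms=4/5b
Σ=8b of 8 (119bpm 4/4) — PASS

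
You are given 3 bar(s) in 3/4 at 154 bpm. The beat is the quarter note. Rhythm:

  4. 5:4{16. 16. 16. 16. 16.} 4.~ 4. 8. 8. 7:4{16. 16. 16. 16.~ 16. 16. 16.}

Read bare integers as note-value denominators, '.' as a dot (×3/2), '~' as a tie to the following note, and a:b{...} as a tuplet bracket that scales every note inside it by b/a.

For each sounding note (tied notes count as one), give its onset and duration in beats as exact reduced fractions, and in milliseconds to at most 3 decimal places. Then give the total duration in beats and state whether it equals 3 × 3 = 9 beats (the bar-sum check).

1) 0.0ms=0b +584.416ms=3/2b
2) 584.416ms=3/2b +116.883ms=3/10b
3) 701.299ms=9/5b +116.883ms=3/10b
4) 818.182ms=21/10b +116.883ms=3/10b
5) 935.065ms=12/5b +116.883ms=3/10b
6) 1051.948ms=27/10b +116.883ms=3/10b
7) 1168.831ms=3b +1168.831ms=3b
8) 2337.662ms=6b +292.208ms=3/4b
9) 2629.87ms=27/4b +292.208ms=3/4b
10) 2922.078ms=15/2b +83.488ms=3/14b
11) 3005.566ms=54/7b +83.488ms=3/14b
12) 3089.054ms=111/14b +83.488ms=3/14b
13) 3172.542ms=57/7b +166.976ms=3/7b
14) 3339.518ms=60/7b +83.488ms=3/14b
15) 3423.006ms=123/14b +83.488ms=3/14b
Σ=9b of 9 (154bpm 3/4) — PASS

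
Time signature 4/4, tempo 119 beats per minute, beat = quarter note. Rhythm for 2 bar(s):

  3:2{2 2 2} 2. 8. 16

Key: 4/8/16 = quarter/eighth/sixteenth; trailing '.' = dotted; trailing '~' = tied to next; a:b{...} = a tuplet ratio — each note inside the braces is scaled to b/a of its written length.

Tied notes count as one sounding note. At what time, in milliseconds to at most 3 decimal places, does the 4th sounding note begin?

note 4 onset = 4b = 2016.807ms

1. 0.0ms @ 0 + 672.269ms (4/3)
2. 672.269ms @ 4/3 + 672.269ms (4/3)
3. 1344.538ms @ 8/3 + 672.269ms (4/3)
4. 2016.807ms @ 4 + 1512.605ms (3)
5. 3529.412ms @ 7 + 378.151ms (3/4)
6. 3907.563ms @ 31/4 + 126.05ms (1/4)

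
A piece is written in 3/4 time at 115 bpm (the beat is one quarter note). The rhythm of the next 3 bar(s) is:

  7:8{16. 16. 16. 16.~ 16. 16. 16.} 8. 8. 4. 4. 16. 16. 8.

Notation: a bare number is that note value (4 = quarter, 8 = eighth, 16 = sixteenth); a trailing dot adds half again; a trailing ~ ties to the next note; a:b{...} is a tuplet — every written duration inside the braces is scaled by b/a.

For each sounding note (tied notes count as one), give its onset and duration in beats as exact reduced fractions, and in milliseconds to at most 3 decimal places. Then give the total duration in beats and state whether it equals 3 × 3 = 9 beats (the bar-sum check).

1) 0.0ms=0b +223.602ms=3/7b
2) 223.602ms=3/7b +223.602ms=3/7b
3) 447.205ms=6/7b +223.602ms=3/7b
4) 670.807ms=9/7b +447.205ms=6/7b
5) 1118.012ms=15/7b +223.602ms=3/7b
6) 1341.615ms=18/7b +223.602ms=3/7b
7) 1565.217ms=3b +391.304ms=3/4b
8) 1956.522ms=15/4b +391.304ms=3/4b
9) 2347.826ms=9/2b +782.609ms=3/2b
10) 3130.435ms=6b +782.609ms=3/2b
11) 3913.043ms=15/2b +195.652ms=3/8b
12) 4108.696ms=63/8b +195.652ms=3/8b
13) 4304.348ms=33/4b +391.304ms=3/4b
Σ=9b of 9 (115bpm 3/4) — PASS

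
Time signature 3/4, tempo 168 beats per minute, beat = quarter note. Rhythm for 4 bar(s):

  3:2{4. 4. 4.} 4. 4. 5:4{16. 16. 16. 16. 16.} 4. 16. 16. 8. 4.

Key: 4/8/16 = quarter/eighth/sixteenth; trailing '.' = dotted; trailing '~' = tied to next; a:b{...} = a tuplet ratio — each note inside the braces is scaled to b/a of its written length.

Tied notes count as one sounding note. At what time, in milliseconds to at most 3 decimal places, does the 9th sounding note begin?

note 9 onset = 69/10b = 2464.286ms

1. 0.0ms @ 0 + 357.143ms (1)
2. 357.143ms @ 1 + 357.143ms (1)
3. 714.286ms @ 2 + 357.143ms (1)
4. 1071.429ms @ 3 + 535.714ms (3/2)
5. 1607.143ms @ 9/2 + 535.714ms (3/2)
6. 2142.857ms @ 6 + 107.143ms (3/10)
7. 2250.0ms @ 63/10 + 107.143ms (3/10)
8. 2357.143ms @ 33/5 + 107.143ms (3/10)
9. 2464.286ms @ 69/10 + 107.143ms (3/10)
10. 2571.429ms @ 36/5 + 107.143ms (3/10)
11. 2678.571ms @ 15/2 + 535.714ms (3/2)
12. 3214.286ms @ 9 + 133.929ms (3/8)
13. 3348.214ms @ 75/8 + 133.929ms (3/8)
14. 3482.143ms @ 39/4 + 267.857ms (3/4)
15. 3750.0ms @ 21/2 + 535.714ms (3/2)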